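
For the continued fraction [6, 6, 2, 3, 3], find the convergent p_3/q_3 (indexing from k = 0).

Using pₖ = aₖpₖ₋₁ + pₖ₋₂, qₖ = aₖqₖ₋₁ + qₖ₋₂ (with p₋₁=1, p₋₂=0, q₋₁=0, q₋₂=1):
  k=0: a=6, p=6, q=1
  k=1: a=6, p=37, q=6
  k=2: a=2, p=80, q=13
  k=3: a=3, p=277, q=45

277/45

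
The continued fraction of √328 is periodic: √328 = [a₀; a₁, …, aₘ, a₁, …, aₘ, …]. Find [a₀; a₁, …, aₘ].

a₀ = ⌊√328⌋ = 18.

[18; 9, 36]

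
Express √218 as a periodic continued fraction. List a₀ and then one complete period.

[14; 1, 3, 3, 1, 28]

a₀ = ⌊√218⌋ = 14.
With m₀=0, d₀=1 and mₖ₊₁ = dₖaₖ − mₖ, dₖ₊₁ = (n − mₖ₊₁²)/dₖ, aₖ₊₁ = ⌊(a₀+mₖ₊₁)/dₖ₊₁⌋:
  k=1: m=14, d=22, a=1
  k=2: m=8, d=7, a=3
  k=3: m=13, d=7, a=3
  k=4: m=8, d=22, a=1
  k=5: m=14, d=1, a=28
d=1 and a=2a₀=28 at k=5, so the next step gives (m, d) = (14, 22) again — its k=1 value — and the period has length 5.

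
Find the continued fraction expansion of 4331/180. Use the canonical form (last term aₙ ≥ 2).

[24; 16, 2, 1, 3]

4331 = 24*180 + 11
180 = 16*11 + 4
11 = 2*4 + 3
4 = 1*3 + 1
3 = 3*1 + 0  (stop)
So 4331/180 = [24; 16, 2, 1, 3].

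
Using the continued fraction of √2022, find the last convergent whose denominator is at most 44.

1349/30

√2022 = [44; 1, 28, 1, 88, …] (period length 4).
Convergents:
  p_0/q_0 = 44/1
  p_1/q_1 = 45/1
  p_2/q_2 = 1304/29
  p_3/q_3 = 1349/30
  p_4/q_4 = 120016/2669
q_3 = 30 ≤ 44 < 2669 = q_4, so the answer is 1349/30.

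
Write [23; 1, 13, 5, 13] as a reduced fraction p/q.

Fold from the inside: start with 13/1.
  5 + 1/13 = 66/13
  13 + 13/66 = 871/66
  1 + 66/871 = 937/871
  23 + 871/937 = 22422/937

22422/937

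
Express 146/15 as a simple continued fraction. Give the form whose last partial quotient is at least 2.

146 = 9·15 + 11
15 = 1·11 + 4
11 = 2·4 + 3
4 = 1·3 + 1
3 = 3·1 + 0  (stop)
So 146/15 = [9; 1, 2, 1, 3].

[9; 1, 2, 1, 3]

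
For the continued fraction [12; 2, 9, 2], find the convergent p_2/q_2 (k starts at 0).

237/19

Using pₖ = aₖpₖ₋₁ + pₖ₋₂, qₖ = aₖqₖ₋₁ + qₖ₋₂ (with p₋₁=1, p₋₂=0, q₋₁=0, q₋₂=1):
  k=0: a=12, p=12, q=1
  k=1: a=2, p=25, q=2
  k=2: a=9, p=237, q=19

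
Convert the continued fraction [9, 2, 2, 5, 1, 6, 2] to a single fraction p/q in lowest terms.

Fold from the inside: start with 2/1.
  6 + 1/2 = 13/2
  1 + 2/13 = 15/13
  5 + 13/15 = 88/15
  2 + 15/88 = 191/88
  2 + 88/191 = 470/191
  9 + 191/470 = 4421/470

4421/470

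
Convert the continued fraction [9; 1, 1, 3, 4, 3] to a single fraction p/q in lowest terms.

Using pₖ = aₖpₖ₋₁ + pₖ₋₂ and qₖ = aₖqₖ₋₁ + qₖ₋₂:
  k=0: a=9, p=9, q=1
  k=1: a=1, p=10, q=1
  k=2: a=1, p=19, q=2
  k=3: a=3, p=67, q=7
  k=4: a=4, p=287, q=30
  k=5: a=3, p=928, q=97

928/97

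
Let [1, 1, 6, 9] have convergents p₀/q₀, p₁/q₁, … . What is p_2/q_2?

Using pₖ = aₖpₖ₋₁ + pₖ₋₂, qₖ = aₖqₖ₋₁ + qₖ₋₂ (with p₋₁=1, p₋₂=0, q₋₁=0, q₋₂=1):
  k=0: a=1, p=1, q=1
  k=1: a=1, p=2, q=1
  k=2: a=6, p=13, q=7

13/7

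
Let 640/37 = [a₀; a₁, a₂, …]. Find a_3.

640 = 17·37 + 11   →  a_0 = 17
37 = 3·11 + 4   →  a_1 = 3
11 = 2·4 + 3   →  a_2 = 2
4 = 1·3 + 1   →  a_3 = 1

1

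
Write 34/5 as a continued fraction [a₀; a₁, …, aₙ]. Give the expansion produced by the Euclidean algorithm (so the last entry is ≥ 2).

[6; 1, 4]

34 = 6×5 + 4
5 = 1×4 + 1
4 = 4×1 + 0  (stop)
So 34/5 = [6; 1, 4].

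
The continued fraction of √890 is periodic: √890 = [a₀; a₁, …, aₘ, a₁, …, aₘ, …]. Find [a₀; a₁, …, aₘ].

[29; 1, 4, 1, 58]

a₀ = ⌊√890⌋ = 29.
With m₀=0, d₀=1 and mₖ₊₁ = dₖaₖ − mₖ, dₖ₊₁ = (n − mₖ₊₁²)/dₖ, aₖ₊₁ = ⌊(a₀+mₖ₊₁)/dₖ₊₁⌋:
  k=1: m=29, d=49, a=1
  k=2: m=20, d=10, a=4
  k=3: m=20, d=49, a=1
  k=4: m=29, d=1, a=58
d=1 and a=2a₀=58 at k=4, so the next step gives (m, d) = (29, 49) again — its k=1 value — and the period has length 4.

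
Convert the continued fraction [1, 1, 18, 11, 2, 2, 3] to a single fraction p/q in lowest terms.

7212/3703

Using pₖ = aₖpₖ₋₁ + pₖ₋₂ and qₖ = aₖqₖ₋₁ + qₖ₋₂:
  k=0: a=1, p=1, q=1
  k=1: a=1, p=2, q=1
  k=2: a=18, p=37, q=19
  k=3: a=11, p=409, q=210
  k=4: a=2, p=855, q=439
  k=5: a=2, p=2119, q=1088
  k=6: a=3, p=7212, q=3703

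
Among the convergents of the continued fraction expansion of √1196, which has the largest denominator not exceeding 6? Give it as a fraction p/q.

173/5

√1196 = [34; 1, 1, 2, 1, 1, 68, …] (period length 6).
Convergents:
  p_0/q_0 = 34/1
  p_1/q_1 = 35/1
  p_2/q_2 = 69/2
  p_3/q_3 = 173/5
  p_4/q_4 = 242/7
q_3 = 5 ≤ 6 < 7 = q_4, so the answer is 173/5.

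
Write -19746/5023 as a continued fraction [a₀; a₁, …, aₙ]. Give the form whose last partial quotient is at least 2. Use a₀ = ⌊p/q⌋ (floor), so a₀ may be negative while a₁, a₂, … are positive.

-19746 = -4×5023 + 346
5023 = 14×346 + 179
346 = 1×179 + 167
179 = 1×167 + 12
167 = 13×12 + 11
12 = 1×11 + 1
11 = 11×1 + 0  (stop)
So -19746/5023 = [-4; 14, 1, 1, 13, 1, 11].

[-4; 14, 1, 1, 13, 1, 11]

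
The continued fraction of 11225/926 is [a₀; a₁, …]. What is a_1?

11225 = 12·926 + 113   →  a_0 = 12
926 = 8·113 + 22   →  a_1 = 8

8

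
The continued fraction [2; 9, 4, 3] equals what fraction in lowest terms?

Fold from the inside: start with 3/1.
  4 + 1/3 = 13/3
  9 + 3/13 = 120/13
  2 + 13/120 = 253/120

253/120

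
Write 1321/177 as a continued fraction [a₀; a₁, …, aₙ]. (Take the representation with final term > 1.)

1321 = 7·177 + 82
177 = 2·82 + 13
82 = 6·13 + 4
13 = 3·4 + 1
4 = 4·1 + 0  (stop)
So 1321/177 = [7; 2, 6, 3, 4].

[7; 2, 6, 3, 4]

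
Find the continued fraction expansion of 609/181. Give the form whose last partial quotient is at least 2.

[3; 2, 1, 2, 1, 7, 2]

609 = 3·181 + 66
181 = 2·66 + 49
66 = 1·49 + 17
49 = 2·17 + 15
17 = 1·15 + 2
15 = 7·2 + 1
2 = 2·1 + 0  (stop)
So 609/181 = [3; 2, 1, 2, 1, 7, 2].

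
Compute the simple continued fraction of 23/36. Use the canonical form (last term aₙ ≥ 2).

[0; 1, 1, 1, 3, 3]

23 = 0×36 + 23
36 = 1×23 + 13
23 = 1×13 + 10
13 = 1×10 + 3
10 = 3×3 + 1
3 = 3×1 + 0  (stop)
So 23/36 = [0; 1, 1, 1, 3, 3].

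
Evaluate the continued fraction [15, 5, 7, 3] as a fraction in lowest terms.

Fold from the inside: start with 3/1.
  7 + 1/3 = 22/3
  5 + 3/22 = 113/22
  15 + 22/113 = 1717/113

1717/113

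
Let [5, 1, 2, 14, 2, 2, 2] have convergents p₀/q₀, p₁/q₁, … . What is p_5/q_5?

Using pₖ = aₖpₖ₋₁ + pₖ₋₂, qₖ = aₖqₖ₋₁ + qₖ₋₂ (with p₋₁=1, p₋₂=0, q₋₁=0, q₋₂=1):
  k=0: a=5, p=5, q=1
  k=1: a=1, p=6, q=1
  k=2: a=2, p=17, q=3
  k=3: a=14, p=244, q=43
  k=4: a=2, p=505, q=89
  k=5: a=2, p=1254, q=221

1254/221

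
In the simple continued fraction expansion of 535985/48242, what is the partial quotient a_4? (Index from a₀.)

535985 = 11·48242 + 5323   →  a_0 = 11
48242 = 9·5323 + 335   →  a_1 = 9
5323 = 15·335 + 298   →  a_2 = 15
335 = 1·298 + 37   →  a_3 = 1
298 = 8·37 + 2   →  a_4 = 8

8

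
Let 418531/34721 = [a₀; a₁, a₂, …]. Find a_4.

10

418531 = 12·34721 + 1879   →  a_0 = 12
34721 = 18·1879 + 899   →  a_1 = 18
1879 = 2·899 + 81   →  a_2 = 2
899 = 11·81 + 8   →  a_3 = 11
81 = 10·8 + 1   →  a_4 = 10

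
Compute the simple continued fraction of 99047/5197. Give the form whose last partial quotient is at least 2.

99047 = 19×5197 + 304
5197 = 17×304 + 29
304 = 10×29 + 14
29 = 2×14 + 1
14 = 14×1 + 0  (stop)
So 99047/5197 = [19; 17, 10, 2, 14].

[19; 17, 10, 2, 14]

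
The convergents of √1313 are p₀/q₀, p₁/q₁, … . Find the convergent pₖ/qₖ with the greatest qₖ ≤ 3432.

44497/1228

√1313 = [36; 4, 4, 72, …] (period length 3).
Convergents:
  p_0/q_0 = 36/1
  p_1/q_1 = 145/4
  p_2/q_2 = 616/17
  p_3/q_3 = 44497/1228
  p_4/q_4 = 178604/4929
q_3 = 1228 ≤ 3432 < 4929 = q_4, so the answer is 44497/1228.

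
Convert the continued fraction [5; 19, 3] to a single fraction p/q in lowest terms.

Using pₖ = aₖpₖ₋₁ + pₖ₋₂ and qₖ = aₖqₖ₋₁ + qₖ₋₂:
  k=0: a=5, p=5, q=1
  k=1: a=19, p=96, q=19
  k=2: a=3, p=293, q=58

293/58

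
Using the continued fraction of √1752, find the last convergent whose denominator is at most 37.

293/7

√1752 = [41; 1, 5, 1, 82, …] (period length 4).
Convergents:
  p_0/q_0 = 41/1
  p_1/q_1 = 42/1
  p_2/q_2 = 251/6
  p_3/q_3 = 293/7
  p_4/q_4 = 24277/580
q_3 = 7 ≤ 37 < 580 = q_4, so the answer is 293/7.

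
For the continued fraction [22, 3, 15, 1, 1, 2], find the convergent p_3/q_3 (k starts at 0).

Using pₖ = aₖpₖ₋₁ + pₖ₋₂, qₖ = aₖqₖ₋₁ + qₖ₋₂ (with p₋₁=1, p₋₂=0, q₋₁=0, q₋₂=1):
  k=0: a=22, p=22, q=1
  k=1: a=3, p=67, q=3
  k=2: a=15, p=1027, q=46
  k=3: a=1, p=1094, q=49

1094/49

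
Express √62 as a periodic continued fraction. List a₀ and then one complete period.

[7; 1, 6, 1, 14]

a₀ = ⌊√62⌋ = 7.
With m₀=0, d₀=1 and mₖ₊₁ = dₖaₖ − mₖ, dₖ₊₁ = (n − mₖ₊₁²)/dₖ, aₖ₊₁ = ⌊(a₀+mₖ₊₁)/dₖ₊₁⌋:
  k=1: m=7, d=13, a=1
  k=2: m=6, d=2, a=6
  k=3: m=6, d=13, a=1
  k=4: m=7, d=1, a=14
d=1 and a=2a₀=14 at k=4, so the next step gives (m, d) = (7, 13) again — its k=1 value — and the period has length 4.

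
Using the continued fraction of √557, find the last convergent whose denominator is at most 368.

5617/238

√557 = [23; 1, 1, 1, 1, 46, …] (period length 5).
Convergents:
  p_0/q_0 = 23/1
  p_1/q_1 = 24/1
  p_2/q_2 = 47/2
  p_3/q_3 = 71/3
  p_4/q_4 = 118/5
  p_5/q_5 = 5499/233
  p_6/q_6 = 5617/238
  p_7/q_7 = 11116/471
q_6 = 238 ≤ 368 < 471 = q_7, so the answer is 5617/238.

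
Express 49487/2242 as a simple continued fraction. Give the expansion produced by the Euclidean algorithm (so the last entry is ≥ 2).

49487 = 22*2242 + 163
2242 = 13*163 + 123
163 = 1*123 + 40
123 = 3*40 + 3
40 = 13*3 + 1
3 = 3*1 + 0  (stop)
So 49487/2242 = [22; 13, 1, 3, 13, 3].

[22; 13, 1, 3, 13, 3]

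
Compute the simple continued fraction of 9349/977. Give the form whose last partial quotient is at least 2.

[9; 1, 1, 3, 8, 2, 3, 2]

9349 = 9×977 + 556
977 = 1×556 + 421
556 = 1×421 + 135
421 = 3×135 + 16
135 = 8×16 + 7
16 = 2×7 + 2
7 = 3×2 + 1
2 = 2×1 + 0  (stop)
So 9349/977 = [9; 1, 1, 3, 8, 2, 3, 2].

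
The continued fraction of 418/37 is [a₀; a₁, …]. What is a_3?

1

418 = 11·37 + 11   →  a_0 = 11
37 = 3·11 + 4   →  a_1 = 3
11 = 2·4 + 3   →  a_2 = 2
4 = 1·3 + 1   →  a_3 = 1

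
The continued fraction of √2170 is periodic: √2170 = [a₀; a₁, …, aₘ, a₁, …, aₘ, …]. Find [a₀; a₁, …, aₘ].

[46; 1, 1, 2, 1, 1, 92]

a₀ = ⌊√2170⌋ = 46.
With m₀=0, d₀=1 and mₖ₊₁ = dₖaₖ − mₖ, dₖ₊₁ = (n − mₖ₊₁²)/dₖ, aₖ₊₁ = ⌊(a₀+mₖ₊₁)/dₖ₊₁⌋:
  k=1: m=46, d=54, a=1
  k=2: m=8, d=39, a=1
  k=3: m=31, d=31, a=2
  k=4: m=31, d=39, a=1
  k=5: m=8, d=54, a=1
  k=6: m=46, d=1, a=92
d=1 and a=2a₀=92 at k=6, so the next step gives (m, d) = (46, 54) again — its k=1 value — and the period has length 6.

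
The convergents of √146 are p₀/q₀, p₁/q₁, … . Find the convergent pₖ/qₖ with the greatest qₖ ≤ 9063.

42049/3480

√146 = [12; 12, 24, …] (period length 2).
Convergents:
  p_0/q_0 = 12/1
  p_1/q_1 = 145/12
  p_2/q_2 = 3492/289
  p_3/q_3 = 42049/3480
  p_4/q_4 = 1012668/83809
q_3 = 3480 ≤ 9063 < 83809 = q_4, so the answer is 42049/3480.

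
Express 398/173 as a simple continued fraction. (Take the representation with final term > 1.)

[2; 3, 3, 17]

398 = 2·173 + 52
173 = 3·52 + 17
52 = 3·17 + 1
17 = 17·1 + 0  (stop)
So 398/173 = [2; 3, 3, 17].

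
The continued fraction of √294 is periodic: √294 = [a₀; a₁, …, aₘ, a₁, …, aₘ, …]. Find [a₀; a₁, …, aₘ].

[17; 6, 1, 4, 1, 6, 34]

a₀ = ⌊√294⌋ = 17.
With m₀=0, d₀=1 and mₖ₊₁ = dₖaₖ − mₖ, dₖ₊₁ = (n − mₖ₊₁²)/dₖ, aₖ₊₁ = ⌊(a₀+mₖ₊₁)/dₖ₊₁⌋:
  k=1: m=17, d=5, a=6
  k=2: m=13, d=25, a=1
  k=3: m=12, d=6, a=4
  k=4: m=12, d=25, a=1
  k=5: m=13, d=5, a=6
  k=6: m=17, d=1, a=34
d=1 and a=2a₀=34 at k=6, so the next step gives (m, d) = (17, 5) again — its k=1 value — and the period has length 6.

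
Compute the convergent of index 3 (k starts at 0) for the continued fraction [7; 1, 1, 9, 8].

Using pₖ = aₖpₖ₋₁ + pₖ₋₂, qₖ = aₖqₖ₋₁ + qₖ₋₂ (with p₋₁=1, p₋₂=0, q₋₁=0, q₋₂=1):
  k=0: a=7, p=7, q=1
  k=1: a=1, p=8, q=1
  k=2: a=1, p=15, q=2
  k=3: a=9, p=143, q=19

143/19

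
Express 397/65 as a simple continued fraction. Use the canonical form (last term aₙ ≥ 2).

[6; 9, 3, 2]

397 = 6×65 + 7
65 = 9×7 + 2
7 = 3×2 + 1
2 = 2×1 + 0  (stop)
So 397/65 = [6; 9, 3, 2].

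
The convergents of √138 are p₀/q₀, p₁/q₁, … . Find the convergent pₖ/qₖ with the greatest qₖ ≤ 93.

√138 = [11; 1, 2, 1, 22, …] (period length 4).
Convergents:
  p_0/q_0 = 11/1
  p_1/q_1 = 12/1
  p_2/q_2 = 35/3
  p_3/q_3 = 47/4
  p_4/q_4 = 1069/91
  p_5/q_5 = 1116/95
q_4 = 91 ≤ 93 < 95 = q_5, so the answer is 1069/91.

1069/91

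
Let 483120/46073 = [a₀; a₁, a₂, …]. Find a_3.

483120 = 10·46073 + 22390   →  a_0 = 10
46073 = 2·22390 + 1293   →  a_1 = 2
22390 = 17·1293 + 409   →  a_2 = 17
1293 = 3·409 + 66   →  a_3 = 3

3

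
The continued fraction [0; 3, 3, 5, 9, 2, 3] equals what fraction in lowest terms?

1077/3568

Using pₖ = aₖpₖ₋₁ + pₖ₋₂ and qₖ = aₖqₖ₋₁ + qₖ₋₂:
  k=0: a=0, p=0, q=1
  k=1: a=3, p=1, q=3
  k=2: a=3, p=3, q=10
  k=3: a=5, p=16, q=53
  k=4: a=9, p=147, q=487
  k=5: a=2, p=310, q=1027
  k=6: a=3, p=1077, q=3568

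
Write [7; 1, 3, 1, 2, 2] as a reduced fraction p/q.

257/33

Using pₖ = aₖpₖ₋₁ + pₖ₋₂ and qₖ = aₖqₖ₋₁ + qₖ₋₂:
  k=0: a=7, p=7, q=1
  k=1: a=1, p=8, q=1
  k=2: a=3, p=31, q=4
  k=3: a=1, p=39, q=5
  k=4: a=2, p=109, q=14
  k=5: a=2, p=257, q=33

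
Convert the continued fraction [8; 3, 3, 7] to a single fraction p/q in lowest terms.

Using pₖ = aₖpₖ₋₁ + pₖ₋₂ and qₖ = aₖqₖ₋₁ + qₖ₋₂:
  k=0: a=8, p=8, q=1
  k=1: a=3, p=25, q=3
  k=2: a=3, p=83, q=10
  k=3: a=7, p=606, q=73

606/73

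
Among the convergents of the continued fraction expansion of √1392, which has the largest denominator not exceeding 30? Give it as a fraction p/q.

√1392 = [37; 3, 4, 3, 74, …] (period length 4).
Convergents:
  p_0/q_0 = 37/1
  p_1/q_1 = 112/3
  p_2/q_2 = 485/13
  p_3/q_3 = 1567/42
q_2 = 13 ≤ 30 < 42 = q_3, so the answer is 485/13.

485/13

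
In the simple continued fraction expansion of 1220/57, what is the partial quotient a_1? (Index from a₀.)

1220 = 21·57 + 23   →  a_0 = 21
57 = 2·23 + 11   →  a_1 = 2

2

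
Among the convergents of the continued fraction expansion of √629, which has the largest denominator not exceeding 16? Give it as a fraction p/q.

326/13

√629 = [25; 12, 1, 1, 12, 50, …] (period length 5).
Convergents:
  p_0/q_0 = 25/1
  p_1/q_1 = 301/12
  p_2/q_2 = 326/13
  p_3/q_3 = 627/25
q_2 = 13 ≤ 16 < 25 = q_3, so the answer is 326/13.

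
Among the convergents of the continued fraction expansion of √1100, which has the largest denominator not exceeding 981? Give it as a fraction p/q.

13167/397

√1100 = [33; 6, 66, …] (period length 2).
Convergents:
  p_0/q_0 = 33/1
  p_1/q_1 = 199/6
  p_2/q_2 = 13167/397
  p_3/q_3 = 79201/2388
q_2 = 397 ≤ 981 < 2388 = q_3, so the answer is 13167/397.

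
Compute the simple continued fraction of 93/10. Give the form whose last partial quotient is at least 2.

[9; 3, 3]

93 = 9*10 + 3
10 = 3*3 + 1
3 = 3*1 + 0  (stop)
So 93/10 = [9; 3, 3].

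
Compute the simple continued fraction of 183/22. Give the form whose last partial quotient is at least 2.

183 = 8×22 + 7
22 = 3×7 + 1
7 = 7×1 + 0  (stop)
So 183/22 = [8; 3, 7].

[8; 3, 7]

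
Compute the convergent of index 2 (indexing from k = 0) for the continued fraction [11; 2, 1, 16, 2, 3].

Using pₖ = aₖpₖ₋₁ + pₖ₋₂, qₖ = aₖqₖ₋₁ + qₖ₋₂ (with p₋₁=1, p₋₂=0, q₋₁=0, q₋₂=1):
  k=0: a=11, p=11, q=1
  k=1: a=2, p=23, q=2
  k=2: a=1, p=34, q=3

34/3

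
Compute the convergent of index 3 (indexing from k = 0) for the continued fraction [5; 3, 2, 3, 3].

127/24

Using pₖ = aₖpₖ₋₁ + pₖ₋₂, qₖ = aₖqₖ₋₁ + qₖ₋₂ (with p₋₁=1, p₋₂=0, q₋₁=0, q₋₂=1):
  k=0: a=5, p=5, q=1
  k=1: a=3, p=16, q=3
  k=2: a=2, p=37, q=7
  k=3: a=3, p=127, q=24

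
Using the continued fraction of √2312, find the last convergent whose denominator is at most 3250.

55440/1153

√2312 = [48; 12, 96, …] (period length 2).
Convergents:
  p_0/q_0 = 48/1
  p_1/q_1 = 577/12
  p_2/q_2 = 55440/1153
  p_3/q_3 = 665857/13848
q_2 = 1153 ≤ 3250 < 13848 = q_3, so the answer is 55440/1153.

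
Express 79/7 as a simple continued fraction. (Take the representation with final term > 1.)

[11; 3, 2]

79 = 11*7 + 2
7 = 3*2 + 1
2 = 2*1 + 0  (stop)
So 79/7 = [11; 3, 2].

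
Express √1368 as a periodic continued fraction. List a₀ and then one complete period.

a₀ = ⌊√1368⌋ = 36.

[36; 1, 72]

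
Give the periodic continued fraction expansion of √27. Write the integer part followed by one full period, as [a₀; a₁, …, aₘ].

[5; 5, 10]

a₀ = ⌊√27⌋ = 5.
With m₀=0, d₀=1 and mₖ₊₁ = dₖaₖ − mₖ, dₖ₊₁ = (n − mₖ₊₁²)/dₖ, aₖ₊₁ = ⌊(a₀+mₖ₊₁)/dₖ₊₁⌋:
  k=1: m=5, d=2, a=5
  k=2: m=5, d=1, a=10
d=1 and a=2a₀=10 at k=2, so the next step gives (m, d) = (5, 2) again — its k=1 value — and the period has length 2.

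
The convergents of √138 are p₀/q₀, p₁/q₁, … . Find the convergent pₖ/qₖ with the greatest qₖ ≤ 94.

1069/91

√138 = [11; 1, 2, 1, 22, …] (period length 4).
Convergents:
  p_0/q_0 = 11/1
  p_1/q_1 = 12/1
  p_2/q_2 = 35/3
  p_3/q_3 = 47/4
  p_4/q_4 = 1069/91
  p_5/q_5 = 1116/95
q_4 = 91 ≤ 94 < 95 = q_5, so the answer is 1069/91.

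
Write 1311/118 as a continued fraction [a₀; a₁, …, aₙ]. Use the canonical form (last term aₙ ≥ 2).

[11; 9, 13]

1311 = 11·118 + 13
118 = 9·13 + 1
13 = 13·1 + 0  (stop)
So 1311/118 = [11; 9, 13].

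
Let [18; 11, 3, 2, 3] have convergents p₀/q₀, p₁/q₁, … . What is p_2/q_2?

615/34

Using pₖ = aₖpₖ₋₁ + pₖ₋₂, qₖ = aₖqₖ₋₁ + qₖ₋₂ (with p₋₁=1, p₋₂=0, q₋₁=0, q₋₂=1):
  k=0: a=18, p=18, q=1
  k=1: a=11, p=199, q=11
  k=2: a=3, p=615, q=34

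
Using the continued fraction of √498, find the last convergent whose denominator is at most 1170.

√498 = [22; 3, 6, 22, 6, 3, 44, …] (period length 6).
Convergents:
  p_0/q_0 = 22/1
  p_1/q_1 = 67/3
  p_2/q_2 = 424/19
  p_3/q_3 = 9395/421
  p_4/q_4 = 56794/2545
q_3 = 421 ≤ 1170 < 2545 = q_4, so the answer is 9395/421.

9395/421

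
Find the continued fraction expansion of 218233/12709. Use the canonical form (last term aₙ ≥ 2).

[17; 5, 1, 4, 1, 7, 15, 3]

218233 = 17*12709 + 2180
12709 = 5*2180 + 1809
2180 = 1*1809 + 371
1809 = 4*371 + 325
371 = 1*325 + 46
325 = 7*46 + 3
46 = 15*3 + 1
3 = 3*1 + 0  (stop)
So 218233/12709 = [17; 5, 1, 4, 1, 7, 15, 3].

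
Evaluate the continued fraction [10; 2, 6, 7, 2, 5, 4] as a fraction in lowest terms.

Fold from the inside: start with 4/1.
  5 + 1/4 = 21/4
  2 + 4/21 = 46/21
  7 + 21/46 = 343/46
  6 + 46/343 = 2104/343
  2 + 343/2104 = 4551/2104
  10 + 2104/4551 = 47614/4551

47614/4551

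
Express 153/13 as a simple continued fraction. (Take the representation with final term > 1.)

[11; 1, 3, 3]

153 = 11·13 + 10
13 = 1·10 + 3
10 = 3·3 + 1
3 = 3·1 + 0  (stop)
So 153/13 = [11; 1, 3, 3].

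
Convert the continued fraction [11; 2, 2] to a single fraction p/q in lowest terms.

Fold from the inside: start with 2/1.
  2 + 1/2 = 5/2
  11 + 2/5 = 57/5

57/5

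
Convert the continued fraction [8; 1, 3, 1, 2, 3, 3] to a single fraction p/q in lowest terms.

Fold from the inside: start with 3/1.
  3 + 1/3 = 10/3
  2 + 3/10 = 23/10
  1 + 10/23 = 33/23
  3 + 23/33 = 122/33
  1 + 33/122 = 155/122
  8 + 122/155 = 1362/155

1362/155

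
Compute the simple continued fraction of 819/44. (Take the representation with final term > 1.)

[18; 1, 1, 1, 1, 2, 3]

819 = 18×44 + 27
44 = 1×27 + 17
27 = 1×17 + 10
17 = 1×10 + 7
10 = 1×7 + 3
7 = 2×3 + 1
3 = 3×1 + 0  (stop)
So 819/44 = [18; 1, 1, 1, 1, 2, 3].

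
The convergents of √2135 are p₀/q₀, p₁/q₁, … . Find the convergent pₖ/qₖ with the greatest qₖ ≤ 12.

231/5

√2135 = [46; 4, 1, 5, 1, 4, 92, …] (period length 6).
Convergents:
  p_0/q_0 = 46/1
  p_1/q_1 = 185/4
  p_2/q_2 = 231/5
  p_3/q_3 = 1340/29
q_2 = 5 ≤ 12 < 29 = q_3, so the answer is 231/5.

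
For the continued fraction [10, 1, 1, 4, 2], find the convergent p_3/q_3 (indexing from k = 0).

95/9

Using pₖ = aₖpₖ₋₁ + pₖ₋₂, qₖ = aₖqₖ₋₁ + qₖ₋₂ (with p₋₁=1, p₋₂=0, q₋₁=0, q₋₂=1):
  k=0: a=10, p=10, q=1
  k=1: a=1, p=11, q=1
  k=2: a=1, p=21, q=2
  k=3: a=4, p=95, q=9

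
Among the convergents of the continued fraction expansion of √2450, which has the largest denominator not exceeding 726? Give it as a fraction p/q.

√2450 = [49; 2, 98, …] (period length 2).
Convergents:
  p_0/q_0 = 49/1
  p_1/q_1 = 99/2
  p_2/q_2 = 9751/197
  p_3/q_3 = 19601/396
  p_4/q_4 = 1930649/39005
q_3 = 396 ≤ 726 < 39005 = q_4, so the answer is 19601/396.

19601/396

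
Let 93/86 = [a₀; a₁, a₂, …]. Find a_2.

3

93 = 1·86 + 7   →  a_0 = 1
86 = 12·7 + 2   →  a_1 = 12
7 = 3·2 + 1   →  a_2 = 3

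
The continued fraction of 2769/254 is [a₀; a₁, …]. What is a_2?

9

2769 = 10·254 + 229   →  a_0 = 10
254 = 1·229 + 25   →  a_1 = 1
229 = 9·25 + 4   →  a_2 = 9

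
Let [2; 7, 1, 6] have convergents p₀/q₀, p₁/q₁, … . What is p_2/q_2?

17/8

Using pₖ = aₖpₖ₋₁ + pₖ₋₂, qₖ = aₖqₖ₋₁ + qₖ₋₂ (with p₋₁=1, p₋₂=0, q₋₁=0, q₋₂=1):
  k=0: a=2, p=2, q=1
  k=1: a=7, p=15, q=7
  k=2: a=1, p=17, q=8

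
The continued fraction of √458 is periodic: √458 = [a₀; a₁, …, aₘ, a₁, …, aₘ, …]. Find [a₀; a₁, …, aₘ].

a₀ = ⌊√458⌋ = 21.

[21; 2, 2, 42]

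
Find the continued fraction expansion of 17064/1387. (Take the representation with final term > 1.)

17064 = 12×1387 + 420
1387 = 3×420 + 127
420 = 3×127 + 39
127 = 3×39 + 10
39 = 3×10 + 9
10 = 1×9 + 1
9 = 9×1 + 0  (stop)
So 17064/1387 = [12; 3, 3, 3, 3, 1, 9].

[12; 3, 3, 3, 3, 1, 9]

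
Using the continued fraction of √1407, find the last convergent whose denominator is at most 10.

√1407 = [37; 1, 1, 24, 1, 1, 74, …] (period length 6).
Convergents:
  p_0/q_0 = 37/1
  p_1/q_1 = 38/1
  p_2/q_2 = 75/2
  p_3/q_3 = 1838/49
q_2 = 2 ≤ 10 < 49 = q_3, so the answer is 75/2.

75/2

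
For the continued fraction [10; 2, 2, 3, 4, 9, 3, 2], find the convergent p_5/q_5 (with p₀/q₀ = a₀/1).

7017/674

Using pₖ = aₖpₖ₋₁ + pₖ₋₂, qₖ = aₖqₖ₋₁ + qₖ₋₂ (with p₋₁=1, p₋₂=0, q₋₁=0, q₋₂=1):
  k=0: a=10, p=10, q=1
  k=1: a=2, p=21, q=2
  k=2: a=2, p=52, q=5
  k=3: a=3, p=177, q=17
  k=4: a=4, p=760, q=73
  k=5: a=9, p=7017, q=674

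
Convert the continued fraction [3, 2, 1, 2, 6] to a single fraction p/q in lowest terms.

Using pₖ = aₖpₖ₋₁ + pₖ₋₂ and qₖ = aₖqₖ₋₁ + qₖ₋₂:
  k=0: a=3, p=3, q=1
  k=1: a=2, p=7, q=2
  k=2: a=1, p=10, q=3
  k=3: a=2, p=27, q=8
  k=4: a=6, p=172, q=51

172/51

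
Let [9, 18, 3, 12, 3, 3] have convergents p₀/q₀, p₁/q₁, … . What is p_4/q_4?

Using pₖ = aₖpₖ₋₁ + pₖ₋₂, qₖ = aₖqₖ₋₁ + qₖ₋₂ (with p₋₁=1, p₋₂=0, q₋₁=0, q₋₂=1):
  k=0: a=9, p=9, q=1
  k=1: a=18, p=163, q=18
  k=2: a=3, p=498, q=55
  k=3: a=12, p=6139, q=678
  k=4: a=3, p=18915, q=2089

18915/2089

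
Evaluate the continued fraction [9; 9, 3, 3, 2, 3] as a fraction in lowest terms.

6694/735

Using pₖ = aₖpₖ₋₁ + pₖ₋₂ and qₖ = aₖqₖ₋₁ + qₖ₋₂:
  k=0: a=9, p=9, q=1
  k=1: a=9, p=82, q=9
  k=2: a=3, p=255, q=28
  k=3: a=3, p=847, q=93
  k=4: a=2, p=1949, q=214
  k=5: a=3, p=6694, q=735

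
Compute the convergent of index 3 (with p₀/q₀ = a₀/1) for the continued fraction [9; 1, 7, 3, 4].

Using pₖ = aₖpₖ₋₁ + pₖ₋₂, qₖ = aₖqₖ₋₁ + qₖ₋₂ (with p₋₁=1, p₋₂=0, q₋₁=0, q₋₂=1):
  k=0: a=9, p=9, q=1
  k=1: a=1, p=10, q=1
  k=2: a=7, p=79, q=8
  k=3: a=3, p=247, q=25

247/25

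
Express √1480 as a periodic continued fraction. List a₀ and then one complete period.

a₀ = ⌊√1480⌋ = 38.
With m₀=0, d₀=1 and mₖ₊₁ = dₖaₖ − mₖ, dₖ₊₁ = (n − mₖ₊₁²)/dₖ, aₖ₊₁ = ⌊(a₀+mₖ₊₁)/dₖ₊₁⌋:
  k=1: m=38, d=36, a=2
  k=2: m=34, d=9, a=8
  k=3: m=38, d=4, a=19
  k=4: m=38, d=9, a=8
  k=5: m=34, d=36, a=2
  k=6: m=38, d=1, a=76
d=1 and a=2a₀=76 at k=6, so the next step gives (m, d) = (38, 36) again — its k=1 value — and the period has length 6.

[38; 2, 8, 19, 8, 2, 76]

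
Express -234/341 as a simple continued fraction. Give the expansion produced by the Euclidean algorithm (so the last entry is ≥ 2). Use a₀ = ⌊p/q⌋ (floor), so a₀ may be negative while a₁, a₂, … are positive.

-234 = -1*341 + 107
341 = 3*107 + 20
107 = 5*20 + 7
20 = 2*7 + 6
7 = 1*6 + 1
6 = 6*1 + 0  (stop)
So -234/341 = [-1; 3, 5, 2, 1, 6].

[-1; 3, 5, 2, 1, 6]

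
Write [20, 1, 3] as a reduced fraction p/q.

Fold from the inside: start with 3/1.
  1 + 1/3 = 4/3
  20 + 3/4 = 83/4

83/4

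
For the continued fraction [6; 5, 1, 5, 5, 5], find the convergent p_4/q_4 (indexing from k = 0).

1117/181

Using pₖ = aₖpₖ₋₁ + pₖ₋₂, qₖ = aₖqₖ₋₁ + qₖ₋₂ (with p₋₁=1, p₋₂=0, q₋₁=0, q₋₂=1):
  k=0: a=6, p=6, q=1
  k=1: a=5, p=31, q=5
  k=2: a=1, p=37, q=6
  k=3: a=5, p=216, q=35
  k=4: a=5, p=1117, q=181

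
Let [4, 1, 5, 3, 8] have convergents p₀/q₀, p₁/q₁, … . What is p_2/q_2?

Using pₖ = aₖpₖ₋₁ + pₖ₋₂, qₖ = aₖqₖ₋₁ + qₖ₋₂ (with p₋₁=1, p₋₂=0, q₋₁=0, q₋₂=1):
  k=0: a=4, p=4, q=1
  k=1: a=1, p=5, q=1
  k=2: a=5, p=29, q=6

29/6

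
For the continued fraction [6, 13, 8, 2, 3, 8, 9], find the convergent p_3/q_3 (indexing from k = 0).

Using pₖ = aₖpₖ₋₁ + pₖ₋₂, qₖ = aₖqₖ₋₁ + qₖ₋₂ (with p₋₁=1, p₋₂=0, q₋₁=0, q₋₂=1):
  k=0: a=6, p=6, q=1
  k=1: a=13, p=79, q=13
  k=2: a=8, p=638, q=105
  k=3: a=2, p=1355, q=223

1355/223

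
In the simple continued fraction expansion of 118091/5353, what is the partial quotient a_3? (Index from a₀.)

8

118091 = 22·5353 + 325   →  a_0 = 22
5353 = 16·325 + 153   →  a_1 = 16
325 = 2·153 + 19   →  a_2 = 2
153 = 8·19 + 1   →  a_3 = 8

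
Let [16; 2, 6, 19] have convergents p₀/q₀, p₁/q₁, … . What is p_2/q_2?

Using pₖ = aₖpₖ₋₁ + pₖ₋₂, qₖ = aₖqₖ₋₁ + qₖ₋₂ (with p₋₁=1, p₋₂=0, q₋₁=0, q₋₂=1):
  k=0: a=16, p=16, q=1
  k=1: a=2, p=33, q=2
  k=2: a=6, p=214, q=13

214/13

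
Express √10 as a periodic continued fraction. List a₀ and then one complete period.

a₀ = ⌊√10⌋ = 3.
With m₀=0, d₀=1 and mₖ₊₁ = dₖaₖ − mₖ, dₖ₊₁ = (n − mₖ₊₁²)/dₖ, aₖ₊₁ = ⌊(a₀+mₖ₊₁)/dₖ₊₁⌋:
  k=1: m=3, d=1, a=6
d=1 and a=2a₀=6 at k=1, so the next step gives (m, d) = (3, 1) again — its k=1 value — and the period has length 1.

[3; 6]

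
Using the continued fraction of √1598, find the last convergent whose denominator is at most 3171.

126281/3159

√1598 = [39; 1, 38, 1, 78, …] (period length 4).
Convergents:
  p_0/q_0 = 39/1
  p_1/q_1 = 40/1
  p_2/q_2 = 1559/39
  p_3/q_3 = 1599/40
  p_4/q_4 = 126281/3159
  p_5/q_5 = 127880/3199
q_4 = 3159 ≤ 3171 < 3199 = q_5, so the answer is 126281/3159.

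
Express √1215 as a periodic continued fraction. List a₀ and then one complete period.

a₀ = ⌊√1215⌋ = 34.
With m₀=0, d₀=1 and mₖ₊₁ = dₖaₖ − mₖ, dₖ₊₁ = (n − mₖ₊₁²)/dₖ, aₖ₊₁ = ⌊(a₀+mₖ₊₁)/dₖ₊₁⌋:
  k=1: m=34, d=59, a=1
  k=2: m=25, d=10, a=5
  k=3: m=25, d=59, a=1
  k=4: m=34, d=1, a=68
d=1 and a=2a₀=68 at k=4, so the next step gives (m, d) = (34, 59) again — its k=1 value — and the period has length 4.

[34; 1, 5, 1, 68]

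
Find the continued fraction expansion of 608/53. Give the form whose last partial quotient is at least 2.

[11; 2, 8, 3]

608 = 11*53 + 25
53 = 2*25 + 3
25 = 8*3 + 1
3 = 3*1 + 0  (stop)
So 608/53 = [11; 2, 8, 3].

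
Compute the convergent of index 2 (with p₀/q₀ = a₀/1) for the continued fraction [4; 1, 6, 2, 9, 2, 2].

34/7

Using pₖ = aₖpₖ₋₁ + pₖ₋₂, qₖ = aₖqₖ₋₁ + qₖ₋₂ (with p₋₁=1, p₋₂=0, q₋₁=0, q₋₂=1):
  k=0: a=4, p=4, q=1
  k=1: a=1, p=5, q=1
  k=2: a=6, p=34, q=7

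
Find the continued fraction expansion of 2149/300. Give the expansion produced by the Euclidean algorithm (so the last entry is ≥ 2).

2149 = 7*300 + 49
300 = 6*49 + 6
49 = 8*6 + 1
6 = 6*1 + 0  (stop)
So 2149/300 = [7; 6, 8, 6].

[7; 6, 8, 6]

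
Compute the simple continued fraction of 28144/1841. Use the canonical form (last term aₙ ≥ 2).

[15; 3, 2, 12, 10, 2]

28144 = 15×1841 + 529
1841 = 3×529 + 254
529 = 2×254 + 21
254 = 12×21 + 2
21 = 10×2 + 1
2 = 2×1 + 0  (stop)
So 28144/1841 = [15; 3, 2, 12, 10, 2].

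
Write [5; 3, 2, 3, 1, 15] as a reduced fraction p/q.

Fold from the inside: start with 15/1.
  1 + 1/15 = 16/15
  3 + 15/16 = 63/16
  2 + 16/63 = 142/63
  3 + 63/142 = 489/142
  5 + 142/489 = 2587/489

2587/489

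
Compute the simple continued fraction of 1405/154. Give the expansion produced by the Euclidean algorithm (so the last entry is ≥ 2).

1405 = 9×154 + 19
154 = 8×19 + 2
19 = 9×2 + 1
2 = 2×1 + 0  (stop)
So 1405/154 = [9; 8, 9, 2].

[9; 8, 9, 2]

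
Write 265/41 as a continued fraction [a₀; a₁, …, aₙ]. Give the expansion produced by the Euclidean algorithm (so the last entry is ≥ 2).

[6; 2, 6, 3]

265 = 6*41 + 19
41 = 2*19 + 3
19 = 6*3 + 1
3 = 3*1 + 0  (stop)
So 265/41 = [6; 2, 6, 3].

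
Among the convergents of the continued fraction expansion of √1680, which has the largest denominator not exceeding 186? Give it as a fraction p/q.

3361/82

√1680 = [40; 1, 80, …] (period length 2).
Convergents:
  p_0/q_0 = 40/1
  p_1/q_1 = 41/1
  p_2/q_2 = 3320/81
  p_3/q_3 = 3361/82
  p_4/q_4 = 272200/6641
q_3 = 82 ≤ 186 < 6641 = q_4, so the answer is 3361/82.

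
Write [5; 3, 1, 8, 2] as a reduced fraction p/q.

Using pₖ = aₖpₖ₋₁ + pₖ₋₂ and qₖ = aₖqₖ₋₁ + qₖ₋₂:
  k=0: a=5, p=5, q=1
  k=1: a=3, p=16, q=3
  k=2: a=1, p=21, q=4
  k=3: a=8, p=184, q=35
  k=4: a=2, p=389, q=74

389/74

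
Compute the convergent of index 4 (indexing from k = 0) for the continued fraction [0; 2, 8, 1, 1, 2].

Using pₖ = aₖpₖ₋₁ + pₖ₋₂, qₖ = aₖqₖ₋₁ + qₖ₋₂ (with p₋₁=1, p₋₂=0, q₋₁=0, q₋₂=1):
  k=0: a=0, p=0, q=1
  k=1: a=2, p=1, q=2
  k=2: a=8, p=8, q=17
  k=3: a=1, p=9, q=19
  k=4: a=1, p=17, q=36

17/36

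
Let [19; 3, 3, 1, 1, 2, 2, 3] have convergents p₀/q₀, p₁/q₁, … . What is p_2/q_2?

193/10

Using pₖ = aₖpₖ₋₁ + pₖ₋₂, qₖ = aₖqₖ₋₁ + qₖ₋₂ (with p₋₁=1, p₋₂=0, q₋₁=0, q₋₂=1):
  k=0: a=19, p=19, q=1
  k=1: a=3, p=58, q=3
  k=2: a=3, p=193, q=10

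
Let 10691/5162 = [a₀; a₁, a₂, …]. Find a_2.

10691 = 2·5162 + 367   →  a_0 = 2
5162 = 14·367 + 24   →  a_1 = 14
367 = 15·24 + 7   →  a_2 = 15

15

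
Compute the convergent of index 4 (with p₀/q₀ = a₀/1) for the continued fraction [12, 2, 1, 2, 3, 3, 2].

334/27

Using pₖ = aₖpₖ₋₁ + pₖ₋₂, qₖ = aₖqₖ₋₁ + qₖ₋₂ (with p₋₁=1, p₋₂=0, q₋₁=0, q₋₂=1):
  k=0: a=12, p=12, q=1
  k=1: a=2, p=25, q=2
  k=2: a=1, p=37, q=3
  k=3: a=2, p=99, q=8
  k=4: a=3, p=334, q=27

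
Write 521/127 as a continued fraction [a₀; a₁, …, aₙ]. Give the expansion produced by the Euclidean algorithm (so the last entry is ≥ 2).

521 = 4*127 + 13
127 = 9*13 + 10
13 = 1*10 + 3
10 = 3*3 + 1
3 = 3*1 + 0  (stop)
So 521/127 = [4; 9, 1, 3, 3].

[4; 9, 1, 3, 3]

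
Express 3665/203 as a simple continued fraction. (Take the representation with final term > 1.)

3665 = 18×203 + 11
203 = 18×11 + 5
11 = 2×5 + 1
5 = 5×1 + 0  (stop)
So 3665/203 = [18; 18, 2, 5].

[18; 18, 2, 5]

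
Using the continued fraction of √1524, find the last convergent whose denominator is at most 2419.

79209/2029

√1524 = [39; 26, 78, …] (period length 2).
Convergents:
  p_0/q_0 = 39/1
  p_1/q_1 = 1015/26
  p_2/q_2 = 79209/2029
  p_3/q_3 = 2060449/52780
q_2 = 2029 ≤ 2419 < 52780 = q_3, so the answer is 79209/2029.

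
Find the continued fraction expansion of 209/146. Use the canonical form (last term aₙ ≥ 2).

209 = 1·146 + 63
146 = 2·63 + 20
63 = 3·20 + 3
20 = 6·3 + 2
3 = 1·2 + 1
2 = 2·1 + 0  (stop)
So 209/146 = [1; 2, 3, 6, 1, 2].

[1; 2, 3, 6, 1, 2]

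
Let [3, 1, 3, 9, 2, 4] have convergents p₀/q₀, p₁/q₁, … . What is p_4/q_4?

293/78

Using pₖ = aₖpₖ₋₁ + pₖ₋₂, qₖ = aₖqₖ₋₁ + qₖ₋₂ (with p₋₁=1, p₋₂=0, q₋₁=0, q₋₂=1):
  k=0: a=3, p=3, q=1
  k=1: a=1, p=4, q=1
  k=2: a=3, p=15, q=4
  k=3: a=9, p=139, q=37
  k=4: a=2, p=293, q=78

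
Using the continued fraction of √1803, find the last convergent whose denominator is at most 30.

552/13

√1803 = [42; 2, 6, 28, 6, 2, 84, …] (period length 6).
Convergents:
  p_0/q_0 = 42/1
  p_1/q_1 = 85/2
  p_2/q_2 = 552/13
  p_3/q_3 = 15541/366
q_2 = 13 ≤ 30 < 366 = q_3, so the answer is 552/13.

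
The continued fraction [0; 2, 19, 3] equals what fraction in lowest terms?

58/119

Using pₖ = aₖpₖ₋₁ + pₖ₋₂ and qₖ = aₖqₖ₋₁ + qₖ₋₂:
  k=0: a=0, p=0, q=1
  k=1: a=2, p=1, q=2
  k=2: a=19, p=19, q=39
  k=3: a=3, p=58, q=119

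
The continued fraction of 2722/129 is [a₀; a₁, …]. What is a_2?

2722 = 21·129 + 13   →  a_0 = 21
129 = 9·13 + 12   →  a_1 = 9
13 = 1·12 + 1   →  a_2 = 1

1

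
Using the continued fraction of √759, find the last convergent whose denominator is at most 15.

√759 = [27; 1, 1, 4, 1, 1, 54, …] (period length 6).
Convergents:
  p_0/q_0 = 27/1
  p_1/q_1 = 28/1
  p_2/q_2 = 55/2
  p_3/q_3 = 248/9
  p_4/q_4 = 303/11
  p_5/q_5 = 551/20
q_4 = 11 ≤ 15 < 20 = q_5, so the answer is 303/11.

303/11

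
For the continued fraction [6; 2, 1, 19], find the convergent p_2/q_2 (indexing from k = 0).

Using pₖ = aₖpₖ₋₁ + pₖ₋₂, qₖ = aₖqₖ₋₁ + qₖ₋₂ (with p₋₁=1, p₋₂=0, q₋₁=0, q₋₂=1):
  k=0: a=6, p=6, q=1
  k=1: a=2, p=13, q=2
  k=2: a=1, p=19, q=3

19/3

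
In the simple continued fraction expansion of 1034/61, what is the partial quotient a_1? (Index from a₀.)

1034 = 16·61 + 58   →  a_0 = 16
61 = 1·58 + 3   →  a_1 = 1

1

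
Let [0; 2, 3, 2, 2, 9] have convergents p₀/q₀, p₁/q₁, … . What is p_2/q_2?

3/7

Using pₖ = aₖpₖ₋₁ + pₖ₋₂, qₖ = aₖqₖ₋₁ + qₖ₋₂ (with p₋₁=1, p₋₂=0, q₋₁=0, q₋₂=1):
  k=0: a=0, p=0, q=1
  k=1: a=2, p=1, q=2
  k=2: a=3, p=3, q=7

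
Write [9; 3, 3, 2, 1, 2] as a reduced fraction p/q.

Fold from the inside: start with 2/1.
  1 + 1/2 = 3/2
  2 + 2/3 = 8/3
  3 + 3/8 = 27/8
  3 + 8/27 = 89/27
  9 + 27/89 = 828/89

828/89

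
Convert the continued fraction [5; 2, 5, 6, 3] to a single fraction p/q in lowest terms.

1173/215

Fold from the inside: start with 3/1.
  6 + 1/3 = 19/3
  5 + 3/19 = 98/19
  2 + 19/98 = 215/98
  5 + 98/215 = 1173/215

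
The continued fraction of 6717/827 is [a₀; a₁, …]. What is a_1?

6717 = 8·827 + 101   →  a_0 = 8
827 = 8·101 + 19   →  a_1 = 8

8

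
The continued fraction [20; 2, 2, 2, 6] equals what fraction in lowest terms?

Using pₖ = aₖpₖ₋₁ + pₖ₋₂ and qₖ = aₖqₖ₋₁ + qₖ₋₂:
  k=0: a=20, p=20, q=1
  k=1: a=2, p=41, q=2
  k=2: a=2, p=102, q=5
  k=3: a=2, p=245, q=12
  k=4: a=6, p=1572, q=77

1572/77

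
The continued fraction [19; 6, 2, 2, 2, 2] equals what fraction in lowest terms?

3563/186

Fold from the inside: start with 2/1.
  2 + 1/2 = 5/2
  2 + 2/5 = 12/5
  2 + 5/12 = 29/12
  6 + 12/29 = 186/29
  19 + 29/186 = 3563/186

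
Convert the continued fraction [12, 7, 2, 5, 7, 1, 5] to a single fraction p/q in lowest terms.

47857/3944

Using pₖ = aₖpₖ₋₁ + pₖ₋₂ and qₖ = aₖqₖ₋₁ + qₖ₋₂:
  k=0: a=12, p=12, q=1
  k=1: a=7, p=85, q=7
  k=2: a=2, p=182, q=15
  k=3: a=5, p=995, q=82
  k=4: a=7, p=7147, q=589
  k=5: a=1, p=8142, q=671
  k=6: a=5, p=47857, q=3944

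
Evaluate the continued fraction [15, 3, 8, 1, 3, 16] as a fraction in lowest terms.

27149/1772

Using pₖ = aₖpₖ₋₁ + pₖ₋₂ and qₖ = aₖqₖ₋₁ + qₖ₋₂:
  k=0: a=15, p=15, q=1
  k=1: a=3, p=46, q=3
  k=2: a=8, p=383, q=25
  k=3: a=1, p=429, q=28
  k=4: a=3, p=1670, q=109
  k=5: a=16, p=27149, q=1772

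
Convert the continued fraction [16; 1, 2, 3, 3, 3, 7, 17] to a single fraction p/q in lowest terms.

Fold from the inside: start with 17/1.
  7 + 1/17 = 120/17
  3 + 17/120 = 377/120
  3 + 120/377 = 1251/377
  3 + 377/1251 = 4130/1251
  2 + 1251/4130 = 9511/4130
  1 + 4130/9511 = 13641/9511
  16 + 9511/13641 = 227767/13641

227767/13641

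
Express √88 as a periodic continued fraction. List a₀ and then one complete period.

[9; 2, 1, 1, 1, 2, 18]

a₀ = ⌊√88⌋ = 9.
With m₀=0, d₀=1 and mₖ₊₁ = dₖaₖ − mₖ, dₖ₊₁ = (n − mₖ₊₁²)/dₖ, aₖ₊₁ = ⌊(a₀+mₖ₊₁)/dₖ₊₁⌋:
  k=1: m=9, d=7, a=2
  k=2: m=5, d=9, a=1
  k=3: m=4, d=8, a=1
  k=4: m=4, d=9, a=1
  k=5: m=5, d=7, a=2
  k=6: m=9, d=1, a=18
d=1 and a=2a₀=18 at k=6, so the next step gives (m, d) = (9, 7) again — its k=1 value — and the period has length 6.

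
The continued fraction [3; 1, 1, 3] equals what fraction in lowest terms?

25/7

Using pₖ = aₖpₖ₋₁ + pₖ₋₂ and qₖ = aₖqₖ₋₁ + qₖ₋₂:
  k=0: a=3, p=3, q=1
  k=1: a=1, p=4, q=1
  k=2: a=1, p=7, q=2
  k=3: a=3, p=25, q=7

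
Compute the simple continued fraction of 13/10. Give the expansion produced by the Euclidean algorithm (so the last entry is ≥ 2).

13 = 1×10 + 3
10 = 3×3 + 1
3 = 3×1 + 0  (stop)
So 13/10 = [1; 3, 3].

[1; 3, 3]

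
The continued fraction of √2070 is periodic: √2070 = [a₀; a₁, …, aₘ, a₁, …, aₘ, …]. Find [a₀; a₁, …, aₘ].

a₀ = ⌊√2070⌋ = 45.
With m₀=0, d₀=1 and mₖ₊₁ = dₖaₖ − mₖ, dₖ₊₁ = (n − mₖ₊₁²)/dₖ, aₖ₊₁ = ⌊(a₀+mₖ₊₁)/dₖ₊₁⌋:
  k=1: m=45, d=45, a=2
  k=2: m=45, d=1, a=90
d=1 and a=2a₀=90 at k=2, so the next step gives (m, d) = (45, 45) again — its k=1 value — and the period has length 2.

[45; 2, 90]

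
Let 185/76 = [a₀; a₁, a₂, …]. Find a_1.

185 = 2·76 + 33   →  a_0 = 2
76 = 2·33 + 10   →  a_1 = 2

2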